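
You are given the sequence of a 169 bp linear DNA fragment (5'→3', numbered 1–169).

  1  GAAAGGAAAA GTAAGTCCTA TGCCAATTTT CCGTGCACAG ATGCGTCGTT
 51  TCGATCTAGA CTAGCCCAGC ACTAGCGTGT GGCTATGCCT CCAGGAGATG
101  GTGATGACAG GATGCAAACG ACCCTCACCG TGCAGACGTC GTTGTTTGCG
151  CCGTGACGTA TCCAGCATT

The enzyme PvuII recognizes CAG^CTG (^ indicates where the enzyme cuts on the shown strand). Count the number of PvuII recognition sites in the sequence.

0

No occurrence of CAGCTG is present in the sequence.
PvuII does not cut: 0 sites.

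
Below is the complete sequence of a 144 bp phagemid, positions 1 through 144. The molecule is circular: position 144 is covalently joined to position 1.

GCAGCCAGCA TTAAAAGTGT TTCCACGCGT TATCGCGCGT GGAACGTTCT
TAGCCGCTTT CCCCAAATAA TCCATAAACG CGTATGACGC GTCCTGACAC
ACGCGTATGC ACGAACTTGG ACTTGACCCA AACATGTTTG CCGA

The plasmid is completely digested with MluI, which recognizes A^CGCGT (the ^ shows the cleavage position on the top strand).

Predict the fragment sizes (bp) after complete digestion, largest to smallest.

MluI sites (ACGCGT) start at positions 25, 78, 87, 101.
MluI cuts after the first base of each site, so after positions 25, 78, 87, 101.
Circular molecule, 4 cuts → 4 fragments:
  26–78 → 53 bp
  79–87 → 9 bp
  88–101 → 14 bp
  102–144 then 1–25 → 43 + 25 = 68 bp
Sorted largest to smallest: 68, 53, 14, 9 bp.

68, 53, 14, 9 bp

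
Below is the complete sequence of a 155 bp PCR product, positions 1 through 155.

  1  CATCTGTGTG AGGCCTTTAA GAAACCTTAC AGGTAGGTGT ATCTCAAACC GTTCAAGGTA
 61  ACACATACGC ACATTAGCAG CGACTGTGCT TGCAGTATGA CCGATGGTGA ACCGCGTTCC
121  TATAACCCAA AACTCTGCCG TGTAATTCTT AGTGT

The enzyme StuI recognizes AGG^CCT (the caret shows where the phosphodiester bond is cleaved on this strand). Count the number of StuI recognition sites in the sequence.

AGGCCT occurs starting at position 11.
StuI cuts at 1 site.

1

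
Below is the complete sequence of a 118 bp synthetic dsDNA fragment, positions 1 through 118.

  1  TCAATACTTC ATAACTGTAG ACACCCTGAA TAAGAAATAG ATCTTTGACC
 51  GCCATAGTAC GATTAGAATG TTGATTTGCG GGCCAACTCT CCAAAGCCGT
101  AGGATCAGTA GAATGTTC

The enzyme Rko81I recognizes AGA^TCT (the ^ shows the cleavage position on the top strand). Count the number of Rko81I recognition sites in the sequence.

1

AGATCT occurs starting at position 39.
Rko81I cuts at 1 site.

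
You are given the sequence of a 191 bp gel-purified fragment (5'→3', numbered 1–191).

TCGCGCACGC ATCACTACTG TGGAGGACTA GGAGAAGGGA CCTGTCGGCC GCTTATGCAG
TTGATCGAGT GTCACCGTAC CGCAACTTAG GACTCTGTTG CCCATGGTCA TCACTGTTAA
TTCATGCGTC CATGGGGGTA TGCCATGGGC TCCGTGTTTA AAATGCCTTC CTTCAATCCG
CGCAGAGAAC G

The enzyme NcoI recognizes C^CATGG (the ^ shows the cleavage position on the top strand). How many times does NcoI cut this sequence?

CCATGG occurs starting at positions 102, 130, 143.
NcoI cuts at 3 sites.

3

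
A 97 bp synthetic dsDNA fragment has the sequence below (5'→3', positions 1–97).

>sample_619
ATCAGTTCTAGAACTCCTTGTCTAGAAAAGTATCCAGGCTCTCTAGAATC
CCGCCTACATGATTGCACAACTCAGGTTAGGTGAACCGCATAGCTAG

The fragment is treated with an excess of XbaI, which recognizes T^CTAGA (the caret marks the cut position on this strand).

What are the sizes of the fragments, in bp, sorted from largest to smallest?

55, 21, 14, 7 bp

XbaI sites (TCTAGA) start at positions 7, 21, 42.
XbaI cuts after the first base of each site, so after positions 7, 21, 42.
Linear molecule, 3 cuts → 4 fragments:
  1–7 → 7 bp
  8–21 → 14 bp
  22–42 → 21 bp
  43–97 → 55 bp
Sorted largest to smallest: 55, 21, 14, 7 bp.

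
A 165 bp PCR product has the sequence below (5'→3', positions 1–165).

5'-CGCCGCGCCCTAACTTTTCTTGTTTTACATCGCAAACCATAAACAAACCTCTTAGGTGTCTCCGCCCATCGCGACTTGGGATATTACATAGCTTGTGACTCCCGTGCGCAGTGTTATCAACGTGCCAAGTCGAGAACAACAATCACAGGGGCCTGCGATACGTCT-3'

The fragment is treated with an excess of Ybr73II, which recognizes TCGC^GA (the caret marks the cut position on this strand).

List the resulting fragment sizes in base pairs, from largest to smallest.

The Ybr73II site (TCGCGA) starts at position 69.
Ybr73II cuts after base 4 of each site, so after position 72.
Linear molecule, 1 cut → 2 fragments:
  1–72 → 72 bp
  73–165 → 93 bp
Sorted largest to smallest: 93, 72 bp.

93, 72 bp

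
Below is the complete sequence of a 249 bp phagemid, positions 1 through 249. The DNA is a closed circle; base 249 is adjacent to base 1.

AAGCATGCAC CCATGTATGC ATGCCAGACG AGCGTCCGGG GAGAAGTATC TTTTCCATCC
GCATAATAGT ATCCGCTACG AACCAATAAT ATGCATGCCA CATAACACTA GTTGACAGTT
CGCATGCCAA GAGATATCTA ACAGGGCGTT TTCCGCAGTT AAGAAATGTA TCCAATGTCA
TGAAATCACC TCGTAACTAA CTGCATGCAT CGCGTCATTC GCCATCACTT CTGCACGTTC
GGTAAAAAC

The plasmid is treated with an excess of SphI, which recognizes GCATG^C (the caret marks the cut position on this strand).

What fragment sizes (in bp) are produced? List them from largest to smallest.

SphI sites (GCATGC) start at positions 3, 19, 93, 122, 203.
SphI cuts after base 5 of each site (before the last base), so after positions 7, 23, 97, 126, 207.
Circular molecule, 5 cuts → 5 fragments:
  8–23 → 16 bp
  24–97 → 74 bp
  98–126 → 29 bp
  127–207 → 81 bp
  208–249 then 1–7 → 42 + 7 = 49 bp
Sorted largest to smallest: 81, 74, 49, 29, 16 bp.

81, 74, 49, 29, 16 bp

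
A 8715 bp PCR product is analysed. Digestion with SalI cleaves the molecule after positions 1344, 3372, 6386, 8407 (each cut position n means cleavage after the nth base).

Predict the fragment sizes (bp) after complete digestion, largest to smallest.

Linear molecule, 4 cuts → 5 fragments:
  1344 − 0 = 1344 bp
  3372 − 1344 = 2028 bp
  6386 − 3372 = 3014 bp
  8407 − 6386 = 2021 bp
  8715 − 8407 = 308 bp
Sorted largest to smallest: 3014, 2028, 2021, 1344, 308 bp.

3014, 2028, 2021, 1344, 308 bp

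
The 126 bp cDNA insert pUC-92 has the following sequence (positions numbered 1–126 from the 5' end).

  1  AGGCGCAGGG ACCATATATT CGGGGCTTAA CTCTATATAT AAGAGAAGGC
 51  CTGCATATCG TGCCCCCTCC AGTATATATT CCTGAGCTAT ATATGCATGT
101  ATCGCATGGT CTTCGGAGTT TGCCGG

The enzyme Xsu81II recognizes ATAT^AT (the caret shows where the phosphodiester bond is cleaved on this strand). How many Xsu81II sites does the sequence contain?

4

ATATAT occurs starting at positions 14, 35, 74, 89.
Xsu81II cuts at 4 sites.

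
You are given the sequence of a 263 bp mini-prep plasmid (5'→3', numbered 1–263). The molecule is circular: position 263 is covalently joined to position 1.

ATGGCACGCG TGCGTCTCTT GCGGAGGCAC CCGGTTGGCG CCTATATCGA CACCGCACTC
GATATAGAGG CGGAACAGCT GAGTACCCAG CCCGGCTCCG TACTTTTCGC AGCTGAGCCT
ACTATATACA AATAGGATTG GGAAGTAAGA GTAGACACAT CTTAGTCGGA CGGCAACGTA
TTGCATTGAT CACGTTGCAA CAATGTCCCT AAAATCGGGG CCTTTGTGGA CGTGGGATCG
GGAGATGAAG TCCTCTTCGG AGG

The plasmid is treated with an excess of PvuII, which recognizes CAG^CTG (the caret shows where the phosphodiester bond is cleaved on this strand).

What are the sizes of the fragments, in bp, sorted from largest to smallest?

PvuII sites (CAGCTG) start at positions 76, 110.
PvuII cuts after base 3 of each site, so after positions 78, 112.
Circular molecule, 2 cuts → 2 fragments:
  79–112 → 34 bp
  113–263 then 1–78 → 151 + 78 = 229 bp
Sorted largest to smallest: 229, 34 bp.

229, 34 bp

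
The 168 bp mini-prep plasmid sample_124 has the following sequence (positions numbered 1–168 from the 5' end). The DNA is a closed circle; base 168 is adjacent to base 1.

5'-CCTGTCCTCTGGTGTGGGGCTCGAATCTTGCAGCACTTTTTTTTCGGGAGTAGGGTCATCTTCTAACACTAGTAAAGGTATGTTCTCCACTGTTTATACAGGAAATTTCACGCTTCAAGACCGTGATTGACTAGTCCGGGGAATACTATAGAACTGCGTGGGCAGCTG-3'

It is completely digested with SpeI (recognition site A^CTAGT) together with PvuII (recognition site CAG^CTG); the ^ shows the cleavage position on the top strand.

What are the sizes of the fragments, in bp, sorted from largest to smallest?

SpeI sites (ACTAGT) start at positions 68, 130.
SpeI cuts after the first base of each site, so after positions 68, 130.
The PvuII site (CAGCTG) starts at position 163.
PvuII cuts after base 3 of each site, so after position 165.
Combined cut positions: 68, 130, 165.
Circular molecule, 3 cuts → 3 fragments:
  69–130 → 62 bp
  131–165 → 35 bp
  166–168 then 1–68 → 3 + 68 = 71 bp
Sorted largest to smallest: 71, 62, 35 bp.

71, 62, 35 bp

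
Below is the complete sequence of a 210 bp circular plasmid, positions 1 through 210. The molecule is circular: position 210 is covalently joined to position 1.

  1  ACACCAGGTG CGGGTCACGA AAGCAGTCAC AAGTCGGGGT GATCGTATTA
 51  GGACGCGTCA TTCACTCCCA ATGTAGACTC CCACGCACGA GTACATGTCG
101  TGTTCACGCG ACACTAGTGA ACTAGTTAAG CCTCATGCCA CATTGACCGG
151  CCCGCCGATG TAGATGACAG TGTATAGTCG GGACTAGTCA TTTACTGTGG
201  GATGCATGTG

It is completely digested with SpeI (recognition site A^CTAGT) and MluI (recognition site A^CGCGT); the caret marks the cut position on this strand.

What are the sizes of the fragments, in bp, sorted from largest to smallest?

SpeI sites (ACTAGT) start at positions 113, 121, 183.
SpeI cuts after the first base of each site, so after positions 113, 121, 183.
The MluI site (ACGCGT) starts at position 53.
MluI cuts after the first base of each site, so after position 53.
Combined cut positions: 53, 113, 121, 183.
Circular molecule, 4 cuts → 4 fragments:
  54–113 → 60 bp
  114–121 → 8 bp
  122–183 → 62 bp
  184–210 then 1–53 → 27 + 53 = 80 bp
Sorted largest to smallest: 80, 62, 60, 8 bp.

80, 62, 60, 8 bp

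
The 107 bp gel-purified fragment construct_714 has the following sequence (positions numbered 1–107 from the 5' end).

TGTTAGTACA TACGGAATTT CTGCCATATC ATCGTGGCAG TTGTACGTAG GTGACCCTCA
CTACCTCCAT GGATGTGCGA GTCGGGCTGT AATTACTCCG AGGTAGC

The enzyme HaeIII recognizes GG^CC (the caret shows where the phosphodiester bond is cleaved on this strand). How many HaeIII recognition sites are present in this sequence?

0

No occurrence of GGCC is present in the sequence.
HaeIII does not cut: 0 sites.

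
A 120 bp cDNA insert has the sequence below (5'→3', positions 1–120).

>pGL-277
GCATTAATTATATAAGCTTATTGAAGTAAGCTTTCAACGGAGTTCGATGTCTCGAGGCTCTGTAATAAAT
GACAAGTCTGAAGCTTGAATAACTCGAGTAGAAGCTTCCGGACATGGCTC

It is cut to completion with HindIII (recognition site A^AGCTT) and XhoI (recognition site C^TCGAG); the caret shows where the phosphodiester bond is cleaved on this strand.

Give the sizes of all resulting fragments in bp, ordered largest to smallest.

30, 23, 18, 14, 14, 12, 9 bp

HindIII sites (AAGCTT) start at positions 14, 28, 81, 102.
HindIII cuts after the first base of each site, so after positions 14, 28, 81, 102.
XhoI sites (CTCGAG) start at positions 51, 93.
XhoI cuts after the first base of each site, so after positions 51, 93.
Combined cut positions: 14, 28, 51, 81, 93, 102.
Linear molecule, 6 cuts → 7 fragments:
  1–14 → 14 bp
  15–28 → 14 bp
  29–51 → 23 bp
  52–81 → 30 bp
  82–93 → 12 bp
  94–102 → 9 bp
  103–120 → 18 bp
Sorted largest to smallest: 30, 23, 18, 14, 14, 12, 9 bp.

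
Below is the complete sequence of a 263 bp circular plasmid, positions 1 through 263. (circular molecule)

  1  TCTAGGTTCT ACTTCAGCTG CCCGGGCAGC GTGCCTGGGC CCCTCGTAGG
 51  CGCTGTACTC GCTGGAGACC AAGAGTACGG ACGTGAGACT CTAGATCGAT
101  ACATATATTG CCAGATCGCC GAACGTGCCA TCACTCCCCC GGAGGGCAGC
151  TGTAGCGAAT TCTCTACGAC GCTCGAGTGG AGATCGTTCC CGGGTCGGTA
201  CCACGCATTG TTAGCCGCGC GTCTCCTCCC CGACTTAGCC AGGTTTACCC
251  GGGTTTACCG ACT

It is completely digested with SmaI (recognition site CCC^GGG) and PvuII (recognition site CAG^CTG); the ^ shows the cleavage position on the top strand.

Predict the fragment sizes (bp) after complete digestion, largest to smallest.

SmaI sites (CCCGGG) start at positions 21, 189, 248.
SmaI cuts after base 3 of each site, so after positions 23, 191, 250.
PvuII sites (CAGCTG) start at positions 15, 147.
PvuII cuts after base 3 of each site, so after positions 17, 149.
Combined cut positions: 17, 23, 149, 191, 250.
Circular molecule, 5 cuts → 5 fragments:
  18–23 → 6 bp
  24–149 → 126 bp
  150–191 → 42 bp
  192–250 → 59 bp
  251–263 then 1–17 → 13 + 17 = 30 bp
Sorted largest to smallest: 126, 59, 42, 30, 6 bp.

126, 59, 42, 30, 6 bp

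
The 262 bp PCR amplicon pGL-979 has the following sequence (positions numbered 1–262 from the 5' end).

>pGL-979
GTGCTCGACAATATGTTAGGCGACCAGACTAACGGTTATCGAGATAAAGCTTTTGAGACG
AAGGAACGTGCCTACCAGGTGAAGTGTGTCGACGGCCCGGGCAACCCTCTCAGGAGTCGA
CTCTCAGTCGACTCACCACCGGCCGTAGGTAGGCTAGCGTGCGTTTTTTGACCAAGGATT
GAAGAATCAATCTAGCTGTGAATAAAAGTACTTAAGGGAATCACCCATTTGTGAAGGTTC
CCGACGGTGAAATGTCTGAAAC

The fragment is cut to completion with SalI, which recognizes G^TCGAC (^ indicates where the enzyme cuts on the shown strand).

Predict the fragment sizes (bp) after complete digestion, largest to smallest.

135, 88, 28, 11 bp

SalI sites (GTCGAC) start at positions 88, 116, 127.
SalI cuts after the first base of each site, so after positions 88, 116, 127.
Linear molecule, 3 cuts → 4 fragments:
  1–88 → 88 bp
  89–116 → 28 bp
  117–127 → 11 bp
  128–262 → 135 bp
Sorted largest to smallest: 135, 88, 28, 11 bp.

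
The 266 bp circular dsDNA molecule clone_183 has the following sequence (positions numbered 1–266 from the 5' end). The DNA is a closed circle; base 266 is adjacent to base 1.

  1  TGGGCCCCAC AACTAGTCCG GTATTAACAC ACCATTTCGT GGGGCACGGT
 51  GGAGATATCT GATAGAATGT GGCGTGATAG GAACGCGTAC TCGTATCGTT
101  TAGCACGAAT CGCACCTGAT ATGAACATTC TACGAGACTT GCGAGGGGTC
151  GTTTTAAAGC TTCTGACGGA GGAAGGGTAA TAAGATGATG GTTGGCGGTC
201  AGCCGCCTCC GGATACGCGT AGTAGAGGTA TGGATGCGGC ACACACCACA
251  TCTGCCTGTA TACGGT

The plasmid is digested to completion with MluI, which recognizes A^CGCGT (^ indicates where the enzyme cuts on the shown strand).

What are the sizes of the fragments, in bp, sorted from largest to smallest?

134, 132 bp

MluI sites (ACGCGT) start at positions 83, 215.
MluI cuts after the first base of each site, so after positions 83, 215.
Circular molecule, 2 cuts → 2 fragments:
  84–215 → 132 bp
  216–266 then 1–83 → 51 + 83 = 134 bp
Sorted largest to smallest: 134, 132 bp.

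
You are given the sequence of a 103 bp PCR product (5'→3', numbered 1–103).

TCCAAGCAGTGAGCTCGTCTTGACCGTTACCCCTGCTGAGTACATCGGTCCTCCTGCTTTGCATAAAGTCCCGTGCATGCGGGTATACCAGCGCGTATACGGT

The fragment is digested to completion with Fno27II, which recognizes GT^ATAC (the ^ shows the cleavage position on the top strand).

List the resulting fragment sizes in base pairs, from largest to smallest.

Fno27II sites (GTATAC) start at positions 83, 95.
Fno27II cuts after base 2 of each site, so after positions 84, 96.
Linear molecule, 2 cuts → 3 fragments:
  1–84 → 84 bp
  85–96 → 12 bp
  97–103 → 7 bp
Sorted largest to smallest: 84, 12, 7 bp.

84, 12, 7 bp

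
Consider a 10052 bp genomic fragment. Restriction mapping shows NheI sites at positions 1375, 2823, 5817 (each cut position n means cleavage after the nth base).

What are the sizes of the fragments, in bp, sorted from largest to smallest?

Linear molecule, 3 cuts → 4 fragments:
  1375 − 0 = 1375 bp
  2823 − 1375 = 1448 bp
  5817 − 2823 = 2994 bp
  10052 − 5817 = 4235 bp
Sorted largest to smallest: 4235, 2994, 1448, 1375 bp.

4235, 2994, 1448, 1375 bp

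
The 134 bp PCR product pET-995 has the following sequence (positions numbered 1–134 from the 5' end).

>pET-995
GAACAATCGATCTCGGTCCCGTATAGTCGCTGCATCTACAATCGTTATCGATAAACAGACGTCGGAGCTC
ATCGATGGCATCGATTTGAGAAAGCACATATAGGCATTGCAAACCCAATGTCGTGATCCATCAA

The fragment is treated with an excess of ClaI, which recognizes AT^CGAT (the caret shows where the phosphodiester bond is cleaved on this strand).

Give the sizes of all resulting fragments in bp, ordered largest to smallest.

53, 41, 24, 9, 7 bp

ClaI sites (ATCGAT) start at positions 6, 47, 71, 80.
ClaI cuts after base 2 of each site, so after positions 7, 48, 72, 81.
Linear molecule, 4 cuts → 5 fragments:
  1–7 → 7 bp
  8–48 → 41 bp
  49–72 → 24 bp
  73–81 → 9 bp
  82–134 → 53 bp
Sorted largest to smallest: 53, 41, 24, 9, 7 bp.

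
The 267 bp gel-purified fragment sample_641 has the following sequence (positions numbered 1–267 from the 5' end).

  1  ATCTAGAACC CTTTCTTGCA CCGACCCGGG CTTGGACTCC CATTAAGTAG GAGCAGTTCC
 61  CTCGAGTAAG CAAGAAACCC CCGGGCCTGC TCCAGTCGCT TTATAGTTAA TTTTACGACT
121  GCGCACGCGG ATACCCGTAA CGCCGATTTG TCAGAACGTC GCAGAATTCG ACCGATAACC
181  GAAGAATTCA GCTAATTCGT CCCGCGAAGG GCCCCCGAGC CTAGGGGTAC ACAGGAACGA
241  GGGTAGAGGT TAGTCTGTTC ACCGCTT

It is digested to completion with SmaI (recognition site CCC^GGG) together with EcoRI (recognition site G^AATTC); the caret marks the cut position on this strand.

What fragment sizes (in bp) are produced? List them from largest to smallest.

SmaI sites (CCCGGG) start at positions 25, 80.
SmaI cuts after base 3 of each site, so after positions 27, 82.
EcoRI sites (GAATTC) start at positions 164, 184.
EcoRI cuts after the first base of each site, so after positions 164, 184.
Combined cut positions: 27, 82, 164, 184.
Linear molecule, 4 cuts → 5 fragments:
  1–27 → 27 bp
  28–82 → 55 bp
  83–164 → 82 bp
  165–184 → 20 bp
  185–267 → 83 bp
Sorted largest to smallest: 83, 82, 55, 27, 20 bp.

83, 82, 55, 27, 20 bp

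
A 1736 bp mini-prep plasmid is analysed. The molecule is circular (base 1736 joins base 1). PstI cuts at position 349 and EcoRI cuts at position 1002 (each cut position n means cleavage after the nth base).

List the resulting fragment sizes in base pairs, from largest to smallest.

Combined cut positions (sorted): 349, 1002.
Circular molecule, 2 cuts → 2 fragments:
  1002 − 349 = 653 bp
  wrap: 1736 − 1002 + 349 = 1083 bp
Sorted largest to smallest: 1083, 653 bp.

1083, 653 bp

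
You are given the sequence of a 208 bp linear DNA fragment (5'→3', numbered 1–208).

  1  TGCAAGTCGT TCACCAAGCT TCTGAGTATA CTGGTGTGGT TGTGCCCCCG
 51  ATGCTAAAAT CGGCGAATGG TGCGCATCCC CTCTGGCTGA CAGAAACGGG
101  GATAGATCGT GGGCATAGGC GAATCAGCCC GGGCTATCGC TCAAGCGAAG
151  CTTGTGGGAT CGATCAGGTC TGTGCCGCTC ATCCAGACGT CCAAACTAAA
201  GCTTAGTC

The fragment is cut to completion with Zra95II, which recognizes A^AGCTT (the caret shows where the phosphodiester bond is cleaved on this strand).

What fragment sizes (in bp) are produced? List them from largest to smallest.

132, 51, 16, 9 bp

Zra95II sites (AAGCTT) start at positions 16, 148, 199.
Zra95II cuts after the first base of each site, so after positions 16, 148, 199.
Linear molecule, 3 cuts → 4 fragments:
  1–16 → 16 bp
  17–148 → 132 bp
  149–199 → 51 bp
  200–208 → 9 bp
Sorted largest to smallest: 132, 51, 16, 9 bp.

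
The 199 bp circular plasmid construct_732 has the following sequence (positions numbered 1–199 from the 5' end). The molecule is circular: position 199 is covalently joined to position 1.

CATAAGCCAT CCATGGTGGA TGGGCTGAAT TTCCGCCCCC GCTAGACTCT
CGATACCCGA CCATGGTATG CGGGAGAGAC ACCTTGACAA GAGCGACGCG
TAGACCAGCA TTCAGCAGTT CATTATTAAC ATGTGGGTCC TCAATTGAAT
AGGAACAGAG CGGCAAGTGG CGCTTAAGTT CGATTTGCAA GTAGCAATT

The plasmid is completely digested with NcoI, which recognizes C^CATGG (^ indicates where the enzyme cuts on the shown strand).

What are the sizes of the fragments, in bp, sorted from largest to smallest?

NcoI sites (CCATGG) start at positions 11, 61.
NcoI cuts after the first base of each site, so after positions 11, 61.
Circular molecule, 2 cuts → 2 fragments:
  12–61 → 50 bp
  62–199 then 1–11 → 138 + 11 = 149 bp
Sorted largest to smallest: 149, 50 bp.

149, 50 bp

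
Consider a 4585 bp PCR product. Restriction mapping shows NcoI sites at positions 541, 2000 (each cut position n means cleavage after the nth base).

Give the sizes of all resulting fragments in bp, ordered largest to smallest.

2585, 1459, 541 bp

Linear molecule, 2 cuts → 3 fragments:
  541 − 0 = 541 bp
  2000 − 541 = 1459 bp
  4585 − 2000 = 2585 bp
Sorted largest to smallest: 2585, 1459, 541 bp.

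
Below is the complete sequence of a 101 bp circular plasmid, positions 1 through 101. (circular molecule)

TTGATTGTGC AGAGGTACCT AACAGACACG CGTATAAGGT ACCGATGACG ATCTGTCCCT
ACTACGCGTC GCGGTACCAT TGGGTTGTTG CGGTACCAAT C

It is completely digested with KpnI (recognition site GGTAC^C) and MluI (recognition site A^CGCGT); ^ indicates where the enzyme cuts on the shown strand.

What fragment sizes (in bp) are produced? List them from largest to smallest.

KpnI sites (GGTACC) start at positions 14, 38, 73, 92.
KpnI cuts after base 5 of each site (before the last base), so after positions 18, 42, 77, 96.
MluI sites (ACGCGT) start at positions 28, 64.
MluI cuts after the first base of each site, so after positions 28, 64.
Combined cut positions: 18, 28, 42, 64, 77, 96.
Circular molecule, 6 cuts → 6 fragments:
  19–28 → 10 bp
  29–42 → 14 bp
  43–64 → 22 bp
  65–77 → 13 bp
  78–96 → 19 bp
  97–101 then 1–18 → 5 + 18 = 23 bp
Sorted largest to smallest: 23, 22, 19, 14, 13, 10 bp.

23, 22, 19, 14, 13, 10 bp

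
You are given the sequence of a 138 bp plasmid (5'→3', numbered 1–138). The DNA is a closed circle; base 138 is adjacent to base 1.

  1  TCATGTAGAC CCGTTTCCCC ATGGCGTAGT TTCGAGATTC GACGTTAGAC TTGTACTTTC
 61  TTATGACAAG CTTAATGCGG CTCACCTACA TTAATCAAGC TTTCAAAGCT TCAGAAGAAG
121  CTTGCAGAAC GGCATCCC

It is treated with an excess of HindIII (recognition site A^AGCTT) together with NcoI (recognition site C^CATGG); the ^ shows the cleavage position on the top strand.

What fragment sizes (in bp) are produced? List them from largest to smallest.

HindIII sites (AAGCTT) start at positions 68, 97, 106, 118.
HindIII cuts after the first base of each site, so after positions 68, 97, 106, 118.
The NcoI site (CCATGG) starts at position 19.
NcoI cuts after the first base of each site, so after position 19.
Combined cut positions: 19, 68, 97, 106, 118.
Circular molecule, 5 cuts → 5 fragments:
  20–68 → 49 bp
  69–97 → 29 bp
  98–106 → 9 bp
  107–118 → 12 bp
  119–138 then 1–19 → 20 + 19 = 39 bp
Sorted largest to smallest: 49, 39, 29, 12, 9 bp.

49, 39, 29, 12, 9 bp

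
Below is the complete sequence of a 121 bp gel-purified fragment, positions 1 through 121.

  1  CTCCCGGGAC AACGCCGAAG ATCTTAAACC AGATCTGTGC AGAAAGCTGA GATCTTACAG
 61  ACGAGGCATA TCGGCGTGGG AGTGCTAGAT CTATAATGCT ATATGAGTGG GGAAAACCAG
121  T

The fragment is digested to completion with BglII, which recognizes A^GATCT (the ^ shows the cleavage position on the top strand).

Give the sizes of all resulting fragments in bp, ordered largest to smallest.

37, 34, 19, 19, 12 bp

BglII sites (AGATCT) start at positions 19, 31, 50, 87.
BglII cuts after the first base of each site, so after positions 19, 31, 50, 87.
Linear molecule, 4 cuts → 5 fragments:
  1–19 → 19 bp
  20–31 → 12 bp
  32–50 → 19 bp
  51–87 → 37 bp
  88–121 → 34 bp
Sorted largest to smallest: 37, 34, 19, 19, 12 bp.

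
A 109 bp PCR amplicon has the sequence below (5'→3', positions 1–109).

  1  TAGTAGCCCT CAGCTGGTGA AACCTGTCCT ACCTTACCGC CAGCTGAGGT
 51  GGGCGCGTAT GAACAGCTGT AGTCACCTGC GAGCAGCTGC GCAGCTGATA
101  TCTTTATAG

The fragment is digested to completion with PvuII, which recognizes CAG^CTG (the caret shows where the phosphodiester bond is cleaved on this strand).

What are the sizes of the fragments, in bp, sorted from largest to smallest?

30, 23, 20, 15, 13, 8 bp

PvuII sites (CAGCTG) start at positions 11, 41, 64, 84, 92.
PvuII cuts after base 3 of each site, so after positions 13, 43, 66, 86, 94.
Linear molecule, 5 cuts → 6 fragments:
  1–13 → 13 bp
  14–43 → 30 bp
  44–66 → 23 bp
  67–86 → 20 bp
  87–94 → 8 bp
  95–109 → 15 bp
Sorted largest to smallest: 30, 23, 20, 15, 13, 8 bp.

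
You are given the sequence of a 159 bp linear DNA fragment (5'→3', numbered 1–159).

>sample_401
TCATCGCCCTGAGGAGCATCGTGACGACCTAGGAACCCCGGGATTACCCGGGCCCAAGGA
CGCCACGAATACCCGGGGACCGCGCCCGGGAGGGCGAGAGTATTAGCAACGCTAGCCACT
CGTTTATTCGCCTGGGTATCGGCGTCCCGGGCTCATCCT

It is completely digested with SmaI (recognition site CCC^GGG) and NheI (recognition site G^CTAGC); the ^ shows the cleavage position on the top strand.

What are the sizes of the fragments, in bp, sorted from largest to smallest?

39, 37, 25, 24, 13, 11, 10 bp

SmaI sites (CCCGGG) start at positions 37, 47, 72, 85, 146.
SmaI cuts after base 3 of each site, so after positions 39, 49, 74, 87, 148.
The NheI site (GCTAGC) starts at position 111.
NheI cuts after the first base of each site, so after position 111.
Combined cut positions: 39, 49, 74, 87, 111, 148.
Linear molecule, 6 cuts → 7 fragments:
  1–39 → 39 bp
  40–49 → 10 bp
  50–74 → 25 bp
  75–87 → 13 bp
  88–111 → 24 bp
  112–148 → 37 bp
  149–159 → 11 bp
Sorted largest to smallest: 39, 37, 25, 24, 13, 11, 10 bp.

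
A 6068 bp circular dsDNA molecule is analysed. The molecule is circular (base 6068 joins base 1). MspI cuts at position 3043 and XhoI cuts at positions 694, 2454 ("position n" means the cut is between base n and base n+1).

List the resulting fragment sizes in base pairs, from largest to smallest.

Combined cut positions (sorted): 694, 2454, 3043.
Circular molecule, 3 cuts → 3 fragments:
  2454 − 694 = 1760 bp
  3043 − 2454 = 589 bp
  wrap: 6068 − 3043 + 694 = 3719 bp
Sorted largest to smallest: 3719, 1760, 589 bp.

3719, 1760, 589 bp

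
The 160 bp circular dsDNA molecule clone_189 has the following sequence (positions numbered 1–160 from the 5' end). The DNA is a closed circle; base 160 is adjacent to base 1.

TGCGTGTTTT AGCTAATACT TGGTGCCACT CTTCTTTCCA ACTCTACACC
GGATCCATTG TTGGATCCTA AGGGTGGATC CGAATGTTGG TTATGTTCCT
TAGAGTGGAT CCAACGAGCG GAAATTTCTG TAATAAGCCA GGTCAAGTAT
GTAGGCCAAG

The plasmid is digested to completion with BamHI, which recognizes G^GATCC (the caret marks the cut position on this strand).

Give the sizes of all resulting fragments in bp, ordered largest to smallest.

BamHI sites (GGATCC) start at positions 51, 63, 76, 107.
BamHI cuts after the first base of each site, so after positions 51, 63, 76, 107.
Circular molecule, 4 cuts → 4 fragments:
  52–63 → 12 bp
  64–76 → 13 bp
  77–107 → 31 bp
  108–160 then 1–51 → 53 + 51 = 104 bp
Sorted largest to smallest: 104, 31, 13, 12 bp.

104, 31, 13, 12 bp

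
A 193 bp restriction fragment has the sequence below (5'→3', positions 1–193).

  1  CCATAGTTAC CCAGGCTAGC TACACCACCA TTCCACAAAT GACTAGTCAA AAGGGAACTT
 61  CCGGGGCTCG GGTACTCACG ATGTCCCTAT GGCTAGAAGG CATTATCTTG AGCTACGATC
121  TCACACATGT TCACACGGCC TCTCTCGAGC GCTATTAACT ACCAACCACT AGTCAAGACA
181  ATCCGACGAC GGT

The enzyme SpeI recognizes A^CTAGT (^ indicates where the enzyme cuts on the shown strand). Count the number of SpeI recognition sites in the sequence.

2

ACTAGT occurs starting at positions 42, 168.
SpeI cuts at 2 sites.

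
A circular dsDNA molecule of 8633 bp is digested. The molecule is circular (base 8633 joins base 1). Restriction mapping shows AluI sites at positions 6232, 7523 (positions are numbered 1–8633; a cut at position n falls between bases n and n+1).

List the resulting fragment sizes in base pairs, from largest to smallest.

Circular molecule, 2 cuts → 2 fragments:
  7523 − 6232 = 1291 bp
  wrap: 8633 − 7523 + 6232 = 7342 bp
Sorted largest to smallest: 7342, 1291 bp.

7342, 1291 bp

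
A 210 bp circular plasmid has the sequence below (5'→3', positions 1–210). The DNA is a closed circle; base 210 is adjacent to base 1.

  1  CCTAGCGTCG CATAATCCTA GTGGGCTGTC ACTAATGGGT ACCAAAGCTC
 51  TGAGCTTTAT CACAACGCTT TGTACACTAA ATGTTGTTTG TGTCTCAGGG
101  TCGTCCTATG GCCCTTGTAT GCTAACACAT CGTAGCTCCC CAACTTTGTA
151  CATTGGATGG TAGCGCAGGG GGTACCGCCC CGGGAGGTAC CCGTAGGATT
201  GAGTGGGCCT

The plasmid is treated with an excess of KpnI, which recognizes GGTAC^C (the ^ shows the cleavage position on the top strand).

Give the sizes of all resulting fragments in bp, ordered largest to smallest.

KpnI sites (GGTACC) start at positions 38, 171, 186.
KpnI cuts after base 5 of each site (before the last base), so after positions 42, 175, 190.
Circular molecule, 3 cuts → 3 fragments:
  43–175 → 133 bp
  176–190 → 15 bp
  191–210 then 1–42 → 20 + 42 = 62 bp
Sorted largest to smallest: 133, 62, 15 bp.

133, 62, 15 bp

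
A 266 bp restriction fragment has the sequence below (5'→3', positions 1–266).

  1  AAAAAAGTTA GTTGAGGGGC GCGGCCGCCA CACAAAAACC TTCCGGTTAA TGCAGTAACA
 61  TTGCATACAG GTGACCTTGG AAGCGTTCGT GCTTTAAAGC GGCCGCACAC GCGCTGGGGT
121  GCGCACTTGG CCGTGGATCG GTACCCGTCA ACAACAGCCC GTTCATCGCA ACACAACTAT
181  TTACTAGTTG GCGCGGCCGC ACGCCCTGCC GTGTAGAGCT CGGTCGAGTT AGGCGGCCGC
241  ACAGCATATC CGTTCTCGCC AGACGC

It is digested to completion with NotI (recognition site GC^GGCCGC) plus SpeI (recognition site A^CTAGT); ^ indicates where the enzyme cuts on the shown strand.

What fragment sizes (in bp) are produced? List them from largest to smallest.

NotI sites (GCGGCCGC) start at positions 21, 99, 193, 233.
NotI cuts after base 2 of each site, so after positions 22, 100, 194, 234.
The SpeI site (ACTAGT) starts at position 183.
SpeI cuts after the first base of each site, so after position 183.
Combined cut positions: 22, 100, 183, 194, 234.
Linear molecule, 5 cuts → 6 fragments:
  1–22 → 22 bp
  23–100 → 78 bp
  101–183 → 83 bp
  184–194 → 11 bp
  195–234 → 40 bp
  235–266 → 32 bp
Sorted largest to smallest: 83, 78, 40, 32, 22, 11 bp.

83, 78, 40, 32, 22, 11 bp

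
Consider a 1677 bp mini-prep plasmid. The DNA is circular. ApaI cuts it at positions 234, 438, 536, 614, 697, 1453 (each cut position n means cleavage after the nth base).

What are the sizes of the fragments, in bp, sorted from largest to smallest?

756, 458, 204, 98, 83, 78 bp

Circular molecule, 6 cuts → 6 fragments:
  438 − 234 = 204 bp
  536 − 438 = 98 bp
  614 − 536 = 78 bp
  697 − 614 = 83 bp
  1453 − 697 = 756 bp
  wrap: 1677 − 1453 + 234 = 458 bp
Sorted largest to smallest: 756, 458, 204, 98, 83, 78 bp.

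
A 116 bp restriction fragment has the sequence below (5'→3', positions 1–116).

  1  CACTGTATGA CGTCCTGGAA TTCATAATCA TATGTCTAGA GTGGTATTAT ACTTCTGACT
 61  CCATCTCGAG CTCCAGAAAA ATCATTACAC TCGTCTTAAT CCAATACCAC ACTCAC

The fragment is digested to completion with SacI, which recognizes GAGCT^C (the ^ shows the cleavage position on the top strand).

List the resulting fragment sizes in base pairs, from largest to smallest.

The SacI site (GAGCTC) starts at position 68.
SacI cuts after base 5 of each site (before the last base), so after position 72.
Linear molecule, 1 cut → 2 fragments:
  1–72 → 72 bp
  73–116 → 44 bp
Sorted largest to smallest: 72, 44 bp.

72, 44 bp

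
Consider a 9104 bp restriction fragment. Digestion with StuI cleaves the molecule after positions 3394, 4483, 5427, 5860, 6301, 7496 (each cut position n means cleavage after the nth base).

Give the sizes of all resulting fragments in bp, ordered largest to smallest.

3394, 1608, 1195, 1089, 944, 441, 433 bp

Linear molecule, 6 cuts → 7 fragments:
  3394 − 0 = 3394 bp
  4483 − 3394 = 1089 bp
  5427 − 4483 = 944 bp
  5860 − 5427 = 433 bp
  6301 − 5860 = 441 bp
  7496 − 6301 = 1195 bp
  9104 − 7496 = 1608 bp
Sorted largest to smallest: 3394, 1608, 1195, 1089, 944, 441, 433 bp.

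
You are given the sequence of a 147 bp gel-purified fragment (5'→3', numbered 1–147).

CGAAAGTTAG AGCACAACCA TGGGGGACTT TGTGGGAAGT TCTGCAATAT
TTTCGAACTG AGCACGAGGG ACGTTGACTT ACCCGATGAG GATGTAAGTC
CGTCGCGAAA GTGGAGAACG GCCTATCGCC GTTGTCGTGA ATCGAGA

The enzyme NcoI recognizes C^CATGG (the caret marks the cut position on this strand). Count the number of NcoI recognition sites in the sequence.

CCATGG occurs starting at position 18.
NcoI cuts at 1 site.

1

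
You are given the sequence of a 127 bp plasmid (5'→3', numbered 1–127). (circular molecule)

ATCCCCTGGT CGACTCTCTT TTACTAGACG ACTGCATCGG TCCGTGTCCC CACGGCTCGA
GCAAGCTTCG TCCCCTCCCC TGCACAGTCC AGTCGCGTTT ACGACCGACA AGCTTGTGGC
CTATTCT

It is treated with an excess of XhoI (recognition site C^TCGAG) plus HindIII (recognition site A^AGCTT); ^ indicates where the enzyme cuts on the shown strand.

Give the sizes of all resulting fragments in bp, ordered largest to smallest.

73, 47, 7 bp

The XhoI site (CTCGAG) starts at position 56.
XhoI cuts after the first base of each site, so after position 56.
HindIII sites (AAGCTT) start at positions 63, 110.
HindIII cuts after the first base of each site, so after positions 63, 110.
Combined cut positions: 56, 63, 110.
Circular molecule, 3 cuts → 3 fragments:
  57–63 → 7 bp
  64–110 → 47 bp
  111–127 then 1–56 → 17 + 56 = 73 bp
Sorted largest to smallest: 73, 47, 7 bp.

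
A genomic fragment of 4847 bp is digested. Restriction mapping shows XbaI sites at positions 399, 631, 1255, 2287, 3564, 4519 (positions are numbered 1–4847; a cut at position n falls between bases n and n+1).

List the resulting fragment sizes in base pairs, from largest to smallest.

1277, 1032, 955, 624, 399, 328, 232 bp

Linear molecule, 6 cuts → 7 fragments:
  399 − 0 = 399 bp
  631 − 399 = 232 bp
  1255 − 631 = 624 bp
  2287 − 1255 = 1032 bp
  3564 − 2287 = 1277 bp
  4519 − 3564 = 955 bp
  4847 − 4519 = 328 bp
Sorted largest to smallest: 1277, 1032, 955, 624, 399, 328, 232 bp.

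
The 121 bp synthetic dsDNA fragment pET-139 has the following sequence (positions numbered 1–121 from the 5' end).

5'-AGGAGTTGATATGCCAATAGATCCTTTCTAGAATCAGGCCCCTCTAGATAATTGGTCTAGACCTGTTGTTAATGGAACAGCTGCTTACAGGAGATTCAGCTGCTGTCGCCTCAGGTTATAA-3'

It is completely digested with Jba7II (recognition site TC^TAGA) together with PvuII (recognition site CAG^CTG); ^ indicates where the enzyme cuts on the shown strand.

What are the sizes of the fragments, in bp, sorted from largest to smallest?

28, 23, 22, 19, 16, 13 bp

Jba7II sites (TCTAGA) start at positions 27, 43, 56.
Jba7II cuts after base 2 of each site, so after positions 28, 44, 57.
PvuII sites (CAGCTG) start at positions 78, 97.
PvuII cuts after base 3 of each site, so after positions 80, 99.
Combined cut positions: 28, 44, 57, 80, 99.
Linear molecule, 5 cuts → 6 fragments:
  1–28 → 28 bp
  29–44 → 16 bp
  45–57 → 13 bp
  58–80 → 23 bp
  81–99 → 19 bp
  100–121 → 22 bp
Sorted largest to smallest: 28, 23, 22, 19, 16, 13 bp.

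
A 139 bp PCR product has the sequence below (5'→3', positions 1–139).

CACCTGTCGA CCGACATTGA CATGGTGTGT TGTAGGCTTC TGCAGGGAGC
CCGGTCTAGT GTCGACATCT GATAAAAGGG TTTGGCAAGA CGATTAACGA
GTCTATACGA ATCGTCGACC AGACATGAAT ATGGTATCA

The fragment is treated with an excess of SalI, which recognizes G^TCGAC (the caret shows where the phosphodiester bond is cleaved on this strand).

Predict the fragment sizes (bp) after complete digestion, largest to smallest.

55, 53, 25, 6 bp

SalI sites (GTCGAC) start at positions 6, 61, 114.
SalI cuts after the first base of each site, so after positions 6, 61, 114.
Linear molecule, 3 cuts → 4 fragments:
  1–6 → 6 bp
  7–61 → 55 bp
  62–114 → 53 bp
  115–139 → 25 bp
Sorted largest to smallest: 55, 53, 25, 6 bp.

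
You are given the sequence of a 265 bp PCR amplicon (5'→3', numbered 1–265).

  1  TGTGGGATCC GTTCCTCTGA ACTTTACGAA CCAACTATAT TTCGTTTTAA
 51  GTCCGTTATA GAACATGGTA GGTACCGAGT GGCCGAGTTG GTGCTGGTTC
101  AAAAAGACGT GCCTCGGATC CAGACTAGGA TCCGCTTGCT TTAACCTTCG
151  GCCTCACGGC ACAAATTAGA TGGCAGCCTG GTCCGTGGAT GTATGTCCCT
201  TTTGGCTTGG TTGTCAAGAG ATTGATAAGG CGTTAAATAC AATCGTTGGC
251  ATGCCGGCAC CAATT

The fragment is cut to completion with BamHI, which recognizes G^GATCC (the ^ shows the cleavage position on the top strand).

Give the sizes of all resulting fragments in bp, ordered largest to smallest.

137, 111, 12, 5 bp

BamHI sites (GGATCC) start at positions 5, 116, 128.
BamHI cuts after the first base of each site, so after positions 5, 116, 128.
Linear molecule, 3 cuts → 4 fragments:
  1–5 → 5 bp
  6–116 → 111 bp
  117–128 → 12 bp
  129–265 → 137 bp
Sorted largest to smallest: 137, 111, 12, 5 bp.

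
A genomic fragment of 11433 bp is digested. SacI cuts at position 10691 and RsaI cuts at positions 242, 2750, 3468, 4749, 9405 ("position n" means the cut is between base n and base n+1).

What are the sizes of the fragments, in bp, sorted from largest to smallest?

Combined cut positions (sorted): 242, 2750, 3468, 4749, 9405, 10691.
Linear molecule, 6 cuts → 7 fragments:
  242 − 0 = 242 bp
  2750 − 242 = 2508 bp
  3468 − 2750 = 718 bp
  4749 − 3468 = 1281 bp
  9405 − 4749 = 4656 bp
  10691 − 9405 = 1286 bp
  11433 − 10691 = 742 bp
Sorted largest to smallest: 4656, 2508, 1286, 1281, 742, 718, 242 bp.

4656, 2508, 1286, 1281, 742, 718, 242 bp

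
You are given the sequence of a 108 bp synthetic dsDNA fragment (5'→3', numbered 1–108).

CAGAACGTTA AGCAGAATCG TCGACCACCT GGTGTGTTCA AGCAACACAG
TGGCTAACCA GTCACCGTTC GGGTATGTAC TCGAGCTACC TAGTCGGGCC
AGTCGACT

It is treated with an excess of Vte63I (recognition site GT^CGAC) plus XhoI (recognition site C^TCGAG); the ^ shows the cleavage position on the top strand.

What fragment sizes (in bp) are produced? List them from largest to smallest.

59, 23, 21, 5 bp

Vte63I sites (GTCGAC) start at positions 20, 102.
Vte63I cuts after base 2 of each site, so after positions 21, 103.
The XhoI site (CTCGAG) starts at position 80.
XhoI cuts after the first base of each site, so after position 80.
Combined cut positions: 21, 80, 103.
Linear molecule, 3 cuts → 4 fragments:
  1–21 → 21 bp
  22–80 → 59 bp
  81–103 → 23 bp
  104–108 → 5 bp
Sorted largest to smallest: 59, 23, 21, 5 bp.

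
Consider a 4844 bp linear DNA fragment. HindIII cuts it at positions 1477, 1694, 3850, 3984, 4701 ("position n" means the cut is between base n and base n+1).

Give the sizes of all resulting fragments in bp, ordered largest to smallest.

Linear molecule, 5 cuts → 6 fragments:
  1477 − 0 = 1477 bp
  1694 − 1477 = 217 bp
  3850 − 1694 = 2156 bp
  3984 − 3850 = 134 bp
  4701 − 3984 = 717 bp
  4844 − 4701 = 143 bp
Sorted largest to smallest: 2156, 1477, 717, 217, 143, 134 bp.

2156, 1477, 717, 217, 143, 134 bp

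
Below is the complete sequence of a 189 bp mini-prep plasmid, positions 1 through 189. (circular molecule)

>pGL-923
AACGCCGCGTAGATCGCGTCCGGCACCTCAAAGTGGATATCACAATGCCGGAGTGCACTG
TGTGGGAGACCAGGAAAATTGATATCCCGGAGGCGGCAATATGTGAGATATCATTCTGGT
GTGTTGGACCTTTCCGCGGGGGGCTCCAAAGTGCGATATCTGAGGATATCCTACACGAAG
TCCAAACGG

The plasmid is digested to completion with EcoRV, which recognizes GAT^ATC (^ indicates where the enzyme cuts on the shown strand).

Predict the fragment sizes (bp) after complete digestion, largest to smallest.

EcoRV sites (GATATC) start at positions 36, 81, 107, 155, 165.
EcoRV cuts after base 3 of each site, so after positions 38, 83, 109, 157, 167.
Circular molecule, 5 cuts → 5 fragments:
  39–83 → 45 bp
  84–109 → 26 bp
  110–157 → 48 bp
  158–167 → 10 bp
  168–189 then 1–38 → 22 + 38 = 60 bp
Sorted largest to smallest: 60, 48, 45, 26, 10 bp.

60, 48, 45, 26, 10 bp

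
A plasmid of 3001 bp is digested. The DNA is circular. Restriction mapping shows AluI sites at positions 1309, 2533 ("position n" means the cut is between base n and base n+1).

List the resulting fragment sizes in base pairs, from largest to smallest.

1777, 1224 bp

Circular molecule, 2 cuts → 2 fragments:
  2533 − 1309 = 1224 bp
  wrap: 3001 − 2533 + 1309 = 1777 bp
Sorted largest to smallest: 1777, 1224 bp.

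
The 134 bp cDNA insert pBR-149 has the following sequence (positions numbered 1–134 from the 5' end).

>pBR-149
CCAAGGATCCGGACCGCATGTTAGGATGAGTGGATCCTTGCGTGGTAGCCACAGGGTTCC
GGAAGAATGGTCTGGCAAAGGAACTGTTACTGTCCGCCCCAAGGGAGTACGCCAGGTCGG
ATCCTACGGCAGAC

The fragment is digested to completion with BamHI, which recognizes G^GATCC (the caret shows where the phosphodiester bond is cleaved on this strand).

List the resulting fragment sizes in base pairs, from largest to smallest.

87, 27, 15, 5 bp

BamHI sites (GGATCC) start at positions 5, 32, 119.
BamHI cuts after the first base of each site, so after positions 5, 32, 119.
Linear molecule, 3 cuts → 4 fragments:
  1–5 → 5 bp
  6–32 → 27 bp
  33–119 → 87 bp
  120–134 → 15 bp
Sorted largest to smallest: 87, 27, 15, 5 bp.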